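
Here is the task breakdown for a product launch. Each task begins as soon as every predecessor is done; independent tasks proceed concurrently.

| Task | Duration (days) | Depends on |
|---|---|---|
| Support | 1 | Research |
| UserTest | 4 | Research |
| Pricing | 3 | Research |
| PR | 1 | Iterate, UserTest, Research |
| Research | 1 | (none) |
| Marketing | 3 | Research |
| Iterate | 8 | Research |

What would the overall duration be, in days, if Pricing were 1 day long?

Critical path before the change: Research→Iterate→PR = 1+8+1 = 10 giving 10 days.
Pricing has 6 days of float (longest path through it is 4).
That remains the longest chain; total 10 days.

10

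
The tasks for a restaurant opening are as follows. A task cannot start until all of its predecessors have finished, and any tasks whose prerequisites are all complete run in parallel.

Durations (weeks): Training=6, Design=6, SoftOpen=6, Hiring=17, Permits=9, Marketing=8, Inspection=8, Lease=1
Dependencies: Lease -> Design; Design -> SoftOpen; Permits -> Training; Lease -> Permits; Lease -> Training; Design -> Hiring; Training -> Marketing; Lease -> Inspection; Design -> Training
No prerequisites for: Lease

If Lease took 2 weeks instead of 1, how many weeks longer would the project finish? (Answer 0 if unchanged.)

Baseline: Lease→Permits→Training→Marketing = 1+9+6+8 = 24 → 24 weeks.
Since Lease is critical, the +1 change carries straight to that chain (now 25 weeks).
That remains the longest chain; total 25 weeks.
Change in finish: 25 − 24 = +1 weeks.

1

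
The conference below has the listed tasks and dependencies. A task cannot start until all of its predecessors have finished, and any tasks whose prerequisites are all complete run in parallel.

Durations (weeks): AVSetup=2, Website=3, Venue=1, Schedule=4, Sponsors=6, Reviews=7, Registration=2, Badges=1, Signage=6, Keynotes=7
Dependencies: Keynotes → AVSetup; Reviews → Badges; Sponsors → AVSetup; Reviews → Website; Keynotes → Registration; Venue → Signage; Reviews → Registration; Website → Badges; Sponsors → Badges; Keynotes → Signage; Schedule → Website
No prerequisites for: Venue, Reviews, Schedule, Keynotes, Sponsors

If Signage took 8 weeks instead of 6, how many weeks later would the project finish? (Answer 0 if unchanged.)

Baseline: Keynotes→Signage = 7+6 = 13 → 13 weeks.
Signage lies on that path, so at 8 weeks the path becomes 15 weeks.
That remains the longest chain; total 15 weeks.
Change in finish: 15 − 13 = +2 weeks.

2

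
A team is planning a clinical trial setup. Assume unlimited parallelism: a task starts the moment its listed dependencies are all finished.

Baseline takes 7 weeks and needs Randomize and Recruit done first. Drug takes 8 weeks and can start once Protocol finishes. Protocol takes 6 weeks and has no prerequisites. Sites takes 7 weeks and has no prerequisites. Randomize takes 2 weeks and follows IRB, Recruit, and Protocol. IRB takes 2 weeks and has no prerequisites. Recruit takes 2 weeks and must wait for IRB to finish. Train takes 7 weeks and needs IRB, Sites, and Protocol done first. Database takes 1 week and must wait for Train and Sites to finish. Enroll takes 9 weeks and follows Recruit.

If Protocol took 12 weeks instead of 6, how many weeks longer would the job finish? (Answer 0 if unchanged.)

6

Critical path before the change: Protocol→Randomize→Baseline = 6+2+7 = 15 giving 15 weeks.
Protocol lies on that path, so at 12 weeks the path becomes 21 weeks.
That remains the longest chain; total 21 weeks.
Change in finish: 21 − 15 = +6 weeks.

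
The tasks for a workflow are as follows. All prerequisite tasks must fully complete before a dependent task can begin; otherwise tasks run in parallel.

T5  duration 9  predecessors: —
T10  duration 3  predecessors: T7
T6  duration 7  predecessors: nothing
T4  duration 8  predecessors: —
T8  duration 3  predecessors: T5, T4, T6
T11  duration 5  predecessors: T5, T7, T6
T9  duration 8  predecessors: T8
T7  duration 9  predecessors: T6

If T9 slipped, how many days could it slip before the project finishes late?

Critical path: T6→T7→T11 = 7+9+5 = 21, so the finish is 21 days.
T9 finishes as early as 20 and must finish by 21.
Float = 21 − 20 = 1.

1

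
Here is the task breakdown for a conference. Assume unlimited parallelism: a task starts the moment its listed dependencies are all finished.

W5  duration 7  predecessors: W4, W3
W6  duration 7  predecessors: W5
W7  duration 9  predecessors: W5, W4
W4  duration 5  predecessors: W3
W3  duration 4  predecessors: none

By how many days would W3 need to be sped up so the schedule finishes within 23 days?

Current finish: 25 days; target: 23.
W3 is on every critical path, so each day cut from W3 cuts the finish by one (this holds down to a finish of 22).
Need 25 − 23 = 2 days off W3 → W3 becomes 2 days, finish becomes 23.

2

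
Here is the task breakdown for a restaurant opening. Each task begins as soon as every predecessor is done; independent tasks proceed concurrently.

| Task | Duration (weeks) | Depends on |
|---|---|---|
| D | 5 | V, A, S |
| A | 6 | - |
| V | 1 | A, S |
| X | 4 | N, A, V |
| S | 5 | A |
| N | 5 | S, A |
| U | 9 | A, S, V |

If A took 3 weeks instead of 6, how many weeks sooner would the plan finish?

3

The binding path is A→S→V→U = 6+5+1+9 = 21; finish at 21 weeks.
Since A is critical, the -3 change carries straight to that chain (now 18 weeks).
No other chain overtakes it, so the finish is 18 weeks.
Change in finish: 18 − 21 = -3 weeks.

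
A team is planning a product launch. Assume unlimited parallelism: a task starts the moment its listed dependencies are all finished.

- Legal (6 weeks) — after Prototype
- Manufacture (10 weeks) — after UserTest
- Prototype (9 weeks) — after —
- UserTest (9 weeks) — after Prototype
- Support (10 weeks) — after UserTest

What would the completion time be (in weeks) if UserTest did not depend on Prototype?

19

With the dependency in place, Prototype→UserTest→Manufacture = 9+9+10 = 28 sets the finish at 28 weeks.
Without Prototype→UserTest, UserTest's earliest start moves from 9 to 0.
New critical path: UserTest→Manufacture = 9+10 = 19 ⇒ 19 weeks.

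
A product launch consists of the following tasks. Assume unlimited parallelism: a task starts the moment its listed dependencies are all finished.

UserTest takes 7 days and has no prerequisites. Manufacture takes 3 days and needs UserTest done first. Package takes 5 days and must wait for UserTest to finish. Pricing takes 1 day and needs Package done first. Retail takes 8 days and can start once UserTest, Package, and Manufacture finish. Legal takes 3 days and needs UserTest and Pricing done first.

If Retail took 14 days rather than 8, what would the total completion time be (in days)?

26

Baseline: UserTest→Package→Retail = 7+5+8 = 20 → 20 days.
Since Retail is critical, the +6 change carries straight to that chain (now 26 days).
The critical path is still UserTest→Package→Retail; finish is now 26 days.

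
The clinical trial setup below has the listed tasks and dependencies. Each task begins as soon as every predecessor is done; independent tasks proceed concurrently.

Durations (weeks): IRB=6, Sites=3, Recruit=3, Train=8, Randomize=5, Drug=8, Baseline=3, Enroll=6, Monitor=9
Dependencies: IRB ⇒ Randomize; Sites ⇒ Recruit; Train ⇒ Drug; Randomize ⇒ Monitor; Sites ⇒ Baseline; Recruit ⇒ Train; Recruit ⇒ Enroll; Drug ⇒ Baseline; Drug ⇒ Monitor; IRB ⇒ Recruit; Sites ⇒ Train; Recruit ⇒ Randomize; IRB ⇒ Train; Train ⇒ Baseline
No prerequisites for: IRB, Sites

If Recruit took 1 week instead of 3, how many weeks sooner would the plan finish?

Baseline: IRB→Recruit→Train→Drug→Monitor = 6+3+8+8+9 = 34 → 34 weeks.
Since Recruit is critical, the -2 change carries straight to that chain (now 32 weeks).
The critical path is still IRB→Recruit→Train→Drug→Monitor; finish is now 32 weeks.
Change in finish: 32 − 34 = -2 weeks.

2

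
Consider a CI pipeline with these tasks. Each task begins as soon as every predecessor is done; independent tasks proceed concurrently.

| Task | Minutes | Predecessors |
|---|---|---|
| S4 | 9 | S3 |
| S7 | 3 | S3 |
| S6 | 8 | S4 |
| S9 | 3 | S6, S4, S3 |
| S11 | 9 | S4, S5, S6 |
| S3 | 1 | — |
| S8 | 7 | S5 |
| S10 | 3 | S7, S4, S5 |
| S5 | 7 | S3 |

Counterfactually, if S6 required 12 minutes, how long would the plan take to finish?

Baseline: S3→S4→S6→S11 = 1+9+8+9 = 27 → 27 minutes.
Since S6 is critical, the +4 change carries straight to that chain (now 31 minutes).
No other chain overtakes it, so the finish is 31 minutes.

31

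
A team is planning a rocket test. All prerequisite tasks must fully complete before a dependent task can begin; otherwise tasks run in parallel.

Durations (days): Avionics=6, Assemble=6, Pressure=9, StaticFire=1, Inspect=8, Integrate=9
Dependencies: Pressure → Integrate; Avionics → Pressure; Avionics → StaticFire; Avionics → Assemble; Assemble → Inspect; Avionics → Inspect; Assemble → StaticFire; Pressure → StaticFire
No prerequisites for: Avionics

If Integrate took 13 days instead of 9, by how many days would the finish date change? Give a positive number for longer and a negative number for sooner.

4

Actual critical path: Avionics→Pressure→Integrate = 6+9+9 = 24 ⇒ 24 days.
Since Integrate is critical, the +4 change carries straight to that chain (now 28 days).
The critical path is still Avionics→Pressure→Integrate; finish is now 28 days.
Change in finish: 28 − 24 = +4 days.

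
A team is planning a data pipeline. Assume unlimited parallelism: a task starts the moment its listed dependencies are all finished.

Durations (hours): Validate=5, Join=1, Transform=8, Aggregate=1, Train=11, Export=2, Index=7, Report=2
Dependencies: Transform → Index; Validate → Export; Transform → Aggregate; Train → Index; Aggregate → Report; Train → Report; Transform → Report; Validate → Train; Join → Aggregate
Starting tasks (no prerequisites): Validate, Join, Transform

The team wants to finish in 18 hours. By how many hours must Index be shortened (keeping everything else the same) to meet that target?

Current finish: 23 hours; target: 18.
Index is on every critical path, so each hour cut from Index cuts the finish by one (this holds down to a finish of 18).
Need 23 − 18 = 5 hours off Index → Index becomes 2 hours, finish becomes 18.

5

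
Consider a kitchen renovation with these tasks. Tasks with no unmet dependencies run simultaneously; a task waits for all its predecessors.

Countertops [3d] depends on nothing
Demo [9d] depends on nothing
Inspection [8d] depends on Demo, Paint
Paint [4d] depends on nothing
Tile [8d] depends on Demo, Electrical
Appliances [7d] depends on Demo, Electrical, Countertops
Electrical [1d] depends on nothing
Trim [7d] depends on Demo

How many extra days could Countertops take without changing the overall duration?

7

Critical path: Demo→Tile = 9+8 = 17, so the finish is 17 days.
Longest path through Countertops: 10 days (earliest finish 3, latest finish 10).
So Countertops can slip 10 − 3 = 7 days.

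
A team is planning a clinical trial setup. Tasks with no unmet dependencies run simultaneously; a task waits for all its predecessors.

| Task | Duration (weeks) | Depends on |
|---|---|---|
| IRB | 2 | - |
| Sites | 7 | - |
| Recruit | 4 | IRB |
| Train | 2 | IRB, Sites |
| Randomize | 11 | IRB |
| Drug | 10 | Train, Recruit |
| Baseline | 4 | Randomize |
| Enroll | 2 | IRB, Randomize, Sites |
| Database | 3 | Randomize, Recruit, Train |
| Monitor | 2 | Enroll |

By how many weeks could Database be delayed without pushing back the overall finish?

3

The longest chain is Sites→Train→Drug = 7+2+10 = 19; overall finish 19 weeks.
Database finishes as early as 16 and must finish by 19.
So Database can slip 19 − 16 = 3 weeks.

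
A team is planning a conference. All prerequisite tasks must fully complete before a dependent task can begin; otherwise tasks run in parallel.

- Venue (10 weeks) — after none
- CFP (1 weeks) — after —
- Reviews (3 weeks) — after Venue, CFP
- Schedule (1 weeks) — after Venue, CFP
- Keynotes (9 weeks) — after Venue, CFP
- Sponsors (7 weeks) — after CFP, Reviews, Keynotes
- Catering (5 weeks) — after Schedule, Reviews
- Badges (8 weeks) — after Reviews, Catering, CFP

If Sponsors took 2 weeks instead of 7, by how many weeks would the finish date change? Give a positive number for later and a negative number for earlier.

The binding path is Venue→Keynotes→Sponsors = 10+9+7 = 26; finish at 26 weeks.
Sponsors is on the critical path; changing it to 2 makes that path 21 weeks.
New critical path: Venue→Reviews→Catering→Badges = 10+3+5+8 = 26 ⇒ 26 weeks.
Change in finish: 26 − 26 = +0 weeks.

0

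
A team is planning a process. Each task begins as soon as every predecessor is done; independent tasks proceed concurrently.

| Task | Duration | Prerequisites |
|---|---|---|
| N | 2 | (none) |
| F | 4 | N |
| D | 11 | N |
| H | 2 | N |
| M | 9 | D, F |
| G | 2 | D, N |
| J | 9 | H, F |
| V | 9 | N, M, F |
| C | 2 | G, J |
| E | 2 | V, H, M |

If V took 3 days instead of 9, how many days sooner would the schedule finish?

The binding path is N→D→M→V→E = 2+11+9+9+2 = 33; finish at 33 days.
V is on the critical path; changing it to 3 makes that path 27 days.
No other chain overtakes it, so the finish is 27 days.
Change in finish: 27 − 33 = -6 days.

6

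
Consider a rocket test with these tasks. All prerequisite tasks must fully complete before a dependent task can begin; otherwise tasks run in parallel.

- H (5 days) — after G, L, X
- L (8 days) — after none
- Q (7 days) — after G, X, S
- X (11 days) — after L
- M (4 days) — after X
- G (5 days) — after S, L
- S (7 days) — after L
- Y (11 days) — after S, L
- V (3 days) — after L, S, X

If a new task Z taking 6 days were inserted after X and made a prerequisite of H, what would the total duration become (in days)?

30

Originally the job takes 27 days.
With Z inserted, H now waits for max(G, L, X, Z).
New critical path: L→X→Z→H = 8+11+6+5 = 30 ⇒ 30 days.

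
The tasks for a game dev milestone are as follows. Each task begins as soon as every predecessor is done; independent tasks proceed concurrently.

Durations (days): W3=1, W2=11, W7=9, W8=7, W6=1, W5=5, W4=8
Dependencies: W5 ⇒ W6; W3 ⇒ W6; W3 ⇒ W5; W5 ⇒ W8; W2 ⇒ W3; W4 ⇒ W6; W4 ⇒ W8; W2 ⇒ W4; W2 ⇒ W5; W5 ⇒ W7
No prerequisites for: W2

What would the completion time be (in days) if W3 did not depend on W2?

26

Before: longest chain W2→W3→W5→W7 = 11+1+5+9 = 26, finish 26.
Without W2→W3, W3's earliest start moves from 11 to 0.
New critical path: W2→W4→W8 = 11+8+7 = 26 ⇒ 26 days.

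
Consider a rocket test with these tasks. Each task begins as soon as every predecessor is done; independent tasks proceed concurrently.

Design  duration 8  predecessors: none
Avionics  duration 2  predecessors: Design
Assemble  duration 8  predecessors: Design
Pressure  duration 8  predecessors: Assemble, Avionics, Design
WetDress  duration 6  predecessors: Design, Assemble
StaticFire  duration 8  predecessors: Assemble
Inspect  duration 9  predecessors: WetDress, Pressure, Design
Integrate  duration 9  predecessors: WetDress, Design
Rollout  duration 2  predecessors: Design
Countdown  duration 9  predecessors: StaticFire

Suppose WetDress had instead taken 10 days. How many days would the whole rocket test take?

Baseline: Design→Assemble→Pressure→Inspect = 8+8+8+9 = 33 → 33 days.
WetDress is off the critical path — its longest chain is 31 days, giving 2 of slack.
New critical path: Design→Assemble→WetDress→Inspect = 8+8+10+9 = 35 ⇒ 35 days.

35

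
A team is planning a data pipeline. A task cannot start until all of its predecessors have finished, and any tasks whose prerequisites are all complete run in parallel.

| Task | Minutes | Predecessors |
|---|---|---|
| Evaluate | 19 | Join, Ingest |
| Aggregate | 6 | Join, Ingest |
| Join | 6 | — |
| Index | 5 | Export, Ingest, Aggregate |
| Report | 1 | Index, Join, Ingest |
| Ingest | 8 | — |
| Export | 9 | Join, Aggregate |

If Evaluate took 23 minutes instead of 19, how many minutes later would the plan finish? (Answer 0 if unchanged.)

The binding path is Ingest→Aggregate→Export→Index→Report = 8+6+9+5+1 = 29; finish at 29 minutes.
The longest path through Evaluate is only 27 minutes, so Evaluate has float 2.
New critical path: Ingest→Evaluate = 8+23 = 31 ⇒ 31 minutes.
Change in finish: 31 − 29 = +2 minutes.

2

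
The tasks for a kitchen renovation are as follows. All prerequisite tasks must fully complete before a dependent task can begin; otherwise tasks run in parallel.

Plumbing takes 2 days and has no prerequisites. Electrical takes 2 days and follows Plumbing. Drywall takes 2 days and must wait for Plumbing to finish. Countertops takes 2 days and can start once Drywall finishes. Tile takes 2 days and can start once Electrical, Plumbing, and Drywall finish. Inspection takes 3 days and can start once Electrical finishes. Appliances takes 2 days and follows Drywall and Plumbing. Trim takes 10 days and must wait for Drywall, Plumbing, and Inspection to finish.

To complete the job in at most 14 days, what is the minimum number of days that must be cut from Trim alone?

3

Current finish: 17 days; target: 14.
Trim is on every critical path, so each day cut from Trim cuts the finish by one (this holds down to a finish of 8).
Need 17 − 14 = 3 days off Trim → Trim becomes 7 days, finish becomes 14.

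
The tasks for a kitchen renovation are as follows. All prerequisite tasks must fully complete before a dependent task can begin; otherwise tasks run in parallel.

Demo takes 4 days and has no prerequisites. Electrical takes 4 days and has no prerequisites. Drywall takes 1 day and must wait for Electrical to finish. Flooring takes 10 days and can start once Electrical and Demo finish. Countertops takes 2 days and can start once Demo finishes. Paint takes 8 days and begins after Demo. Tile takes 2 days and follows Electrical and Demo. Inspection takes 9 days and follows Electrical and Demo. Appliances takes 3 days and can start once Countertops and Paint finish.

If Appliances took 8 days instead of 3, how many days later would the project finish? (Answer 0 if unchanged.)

5

As given, the longest chain is Demo→Paint→Appliances = 4+8+3 = 15, so the finish is 15 days.
Since Appliances is critical, the +5 change carries straight to that chain (now 20 days).
No other chain overtakes it, so the finish is 20 days.
Change in finish: 20 − 15 = +5 days.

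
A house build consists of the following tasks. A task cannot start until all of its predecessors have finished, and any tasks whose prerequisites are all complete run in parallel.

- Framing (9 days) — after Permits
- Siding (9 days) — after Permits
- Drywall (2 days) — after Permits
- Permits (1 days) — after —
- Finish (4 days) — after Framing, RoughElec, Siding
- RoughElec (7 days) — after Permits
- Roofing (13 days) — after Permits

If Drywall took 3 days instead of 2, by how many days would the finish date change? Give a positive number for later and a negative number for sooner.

As given, the longest chain is Permits→Framing→Finish = 1+9+4 = 14, so the finish is 14 days.
Drywall has 11 days of float (longest path through it is 3).
That remains the longest chain; total 14 days.
Change in finish: 14 − 14 = +0 days.

0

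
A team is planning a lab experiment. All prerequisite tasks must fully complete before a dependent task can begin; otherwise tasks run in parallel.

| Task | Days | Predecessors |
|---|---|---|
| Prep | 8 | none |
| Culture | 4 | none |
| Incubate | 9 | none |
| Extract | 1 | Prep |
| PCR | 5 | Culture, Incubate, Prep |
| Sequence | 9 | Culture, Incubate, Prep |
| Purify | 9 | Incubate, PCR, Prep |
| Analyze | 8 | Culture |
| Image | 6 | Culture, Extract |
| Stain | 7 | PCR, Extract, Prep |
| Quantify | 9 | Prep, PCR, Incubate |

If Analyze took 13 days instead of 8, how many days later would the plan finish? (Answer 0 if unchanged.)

0

Critical path before the change: Incubate→PCR→Purify = 9+5+9 = 23 giving 23 days.
Analyze is off the critical path — its longest chain is 12 days, giving 11 of slack.
That remains the longest chain; total 23 days.
Change in finish: 23 − 23 = +0 days.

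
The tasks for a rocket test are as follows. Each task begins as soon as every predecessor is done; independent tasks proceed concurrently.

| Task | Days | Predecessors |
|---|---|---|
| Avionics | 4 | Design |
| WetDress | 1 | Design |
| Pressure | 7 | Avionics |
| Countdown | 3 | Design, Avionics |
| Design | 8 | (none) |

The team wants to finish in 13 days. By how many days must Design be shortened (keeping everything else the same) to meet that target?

Current finish: 19 days; target: 13.
Design is on every critical path, so each day cut from Design cuts the finish by one (this holds down to a finish of 12).
Need 19 − 13 = 6 days off Design → Design becomes 2 days, finish becomes 13.

6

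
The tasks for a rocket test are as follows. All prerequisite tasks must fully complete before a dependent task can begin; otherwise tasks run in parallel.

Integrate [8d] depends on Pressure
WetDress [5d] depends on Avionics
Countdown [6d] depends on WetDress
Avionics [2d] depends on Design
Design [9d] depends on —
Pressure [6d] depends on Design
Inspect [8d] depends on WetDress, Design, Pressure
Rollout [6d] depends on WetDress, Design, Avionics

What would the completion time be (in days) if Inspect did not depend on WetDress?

23

Before: longest chain Design→Avionics→WetDress→Inspect = 9+2+5+8 = 24, finish 24.
Without WetDress→Inspect, Inspect's earliest start moves from 16 to 15.
New critical path: Design→Pressure→Inspect = 9+6+8 = 23 ⇒ 23 days.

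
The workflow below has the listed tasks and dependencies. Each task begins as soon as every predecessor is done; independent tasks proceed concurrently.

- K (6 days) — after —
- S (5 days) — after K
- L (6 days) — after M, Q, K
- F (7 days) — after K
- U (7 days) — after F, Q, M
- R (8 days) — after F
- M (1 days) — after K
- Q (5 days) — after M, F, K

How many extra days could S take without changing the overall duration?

14

K→F→Q→U = 6+7+5+7 = 25 sets the makespan at 25 days.
Longest path through S: 11 days (earliest finish 11, latest finish 25).
Float = 25 − 11 = 14.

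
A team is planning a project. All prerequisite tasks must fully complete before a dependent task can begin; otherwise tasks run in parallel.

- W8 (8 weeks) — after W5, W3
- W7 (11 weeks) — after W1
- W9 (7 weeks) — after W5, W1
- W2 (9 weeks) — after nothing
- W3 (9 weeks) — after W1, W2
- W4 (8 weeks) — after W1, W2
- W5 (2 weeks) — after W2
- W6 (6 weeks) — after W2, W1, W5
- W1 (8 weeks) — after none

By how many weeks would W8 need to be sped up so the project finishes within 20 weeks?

Current finish: 26 weeks; target: 20.
W8 is on every critical path, so each week cut from W8 cuts the finish by one (this holds down to a finish of 19).
Need 26 − 20 = 6 weeks off W8 → W8 becomes 2 weeks, finish becomes 20.

6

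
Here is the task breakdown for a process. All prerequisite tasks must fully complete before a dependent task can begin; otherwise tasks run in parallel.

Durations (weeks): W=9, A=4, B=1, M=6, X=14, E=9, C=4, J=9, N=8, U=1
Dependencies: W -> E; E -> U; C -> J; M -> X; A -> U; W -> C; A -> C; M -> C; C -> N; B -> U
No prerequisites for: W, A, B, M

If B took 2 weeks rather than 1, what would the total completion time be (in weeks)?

22

Actual critical path: W→C→J = 9+4+9 = 22 ⇒ 22 weeks.
B has 20 weeks of float (longest path through it is 2).
No other chain overtakes it, so the finish is 22 weeks.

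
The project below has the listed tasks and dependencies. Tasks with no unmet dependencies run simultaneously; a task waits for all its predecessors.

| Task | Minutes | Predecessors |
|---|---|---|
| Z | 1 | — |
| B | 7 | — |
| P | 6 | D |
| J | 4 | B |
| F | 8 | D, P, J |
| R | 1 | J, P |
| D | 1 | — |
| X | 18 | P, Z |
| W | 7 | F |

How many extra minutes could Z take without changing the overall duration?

7

Critical path: B→J→F→W = 7+4+8+7 = 26, so the finish is 26 minutes.
Z finishes as early as 1 and must finish by 8.
So Z can slip 8 − 1 = 7 minutes.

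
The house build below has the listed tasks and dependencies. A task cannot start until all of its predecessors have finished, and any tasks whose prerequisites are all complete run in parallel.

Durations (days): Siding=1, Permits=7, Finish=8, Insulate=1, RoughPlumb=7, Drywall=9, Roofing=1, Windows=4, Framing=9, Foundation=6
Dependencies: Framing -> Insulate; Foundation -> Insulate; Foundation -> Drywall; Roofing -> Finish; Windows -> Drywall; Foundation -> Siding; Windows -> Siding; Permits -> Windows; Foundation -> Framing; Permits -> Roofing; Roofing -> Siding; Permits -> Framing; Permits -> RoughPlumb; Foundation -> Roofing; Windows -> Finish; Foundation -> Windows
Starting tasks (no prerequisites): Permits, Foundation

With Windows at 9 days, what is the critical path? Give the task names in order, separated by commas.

Permits, Windows, Drywall

As given, the longest chain is Permits→Windows→Drywall = 7+4+9 = 20, so the finish is 20 days.
Since Windows is critical, the +5 change carries straight to that chain (now 25 days).
The critical path is still Permits→Windows→Drywall; finish is now 25 days.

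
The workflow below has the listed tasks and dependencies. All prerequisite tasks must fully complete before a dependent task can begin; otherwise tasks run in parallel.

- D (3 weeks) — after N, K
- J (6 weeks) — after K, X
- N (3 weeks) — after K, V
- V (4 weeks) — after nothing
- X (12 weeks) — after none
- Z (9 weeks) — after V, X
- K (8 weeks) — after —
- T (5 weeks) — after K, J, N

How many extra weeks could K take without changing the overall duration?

Critical path: X→J→T = 12+6+5 = 23, so the finish is 23 weeks.
Longest path through K: 19 weeks (earliest finish 8, latest finish 12).
So K can slip 12 − 8 = 4 weeks.

4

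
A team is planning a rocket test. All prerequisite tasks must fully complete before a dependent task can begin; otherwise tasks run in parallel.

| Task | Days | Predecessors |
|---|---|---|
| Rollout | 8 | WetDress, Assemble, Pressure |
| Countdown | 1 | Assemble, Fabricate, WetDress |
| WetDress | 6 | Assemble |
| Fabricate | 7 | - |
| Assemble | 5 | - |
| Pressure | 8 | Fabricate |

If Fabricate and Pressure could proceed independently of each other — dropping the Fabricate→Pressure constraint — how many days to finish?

Original critical path: Fabricate→Pressure→Rollout = 7+8+8 = 23 ⇒ 23 days.
Without Fabricate→Pressure, Pressure's earliest start moves from 7 to 0.
After: Assemble→WetDress→Rollout = 5+6+8 = 19 → 19 days.

19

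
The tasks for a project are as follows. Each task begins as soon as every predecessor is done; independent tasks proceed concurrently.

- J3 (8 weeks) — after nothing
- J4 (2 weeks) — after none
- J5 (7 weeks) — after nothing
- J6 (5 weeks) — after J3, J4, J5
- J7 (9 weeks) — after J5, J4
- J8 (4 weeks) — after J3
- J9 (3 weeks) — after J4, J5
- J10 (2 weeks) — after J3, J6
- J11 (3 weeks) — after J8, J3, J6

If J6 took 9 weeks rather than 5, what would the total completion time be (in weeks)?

20

Critical path before the change: J3→J6→J11 = 8+5+3 = 16 giving 16 weeks.
J6 lies on that path, so at 9 weeks the path becomes 20 weeks.
That remains the longest chain; total 20 weeks.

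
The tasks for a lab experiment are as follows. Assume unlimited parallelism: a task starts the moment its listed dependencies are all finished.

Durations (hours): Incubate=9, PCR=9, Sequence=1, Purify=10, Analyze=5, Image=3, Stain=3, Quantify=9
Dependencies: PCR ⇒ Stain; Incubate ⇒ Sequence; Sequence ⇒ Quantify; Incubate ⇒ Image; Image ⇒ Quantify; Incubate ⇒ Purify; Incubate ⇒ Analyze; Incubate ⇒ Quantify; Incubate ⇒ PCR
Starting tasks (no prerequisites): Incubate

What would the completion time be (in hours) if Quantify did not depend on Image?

21

Before: longest chain Incubate→PCR→Stain = 9+9+3 = 21, finish 21.
Without Image→Quantify, Quantify's earliest start moves from 12 to 10.
After: Incubate→PCR→Stain = 9+9+3 = 21 → 21 hours.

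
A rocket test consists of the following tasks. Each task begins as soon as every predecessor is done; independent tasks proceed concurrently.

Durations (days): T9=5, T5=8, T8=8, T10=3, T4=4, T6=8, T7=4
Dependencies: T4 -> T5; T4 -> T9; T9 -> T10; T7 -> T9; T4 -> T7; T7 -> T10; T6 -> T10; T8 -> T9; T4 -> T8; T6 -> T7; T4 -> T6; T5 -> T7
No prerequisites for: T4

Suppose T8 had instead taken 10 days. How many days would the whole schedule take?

24

Critical path before the change: T4→T5→T7→T9→T10 = 4+8+4+5+3 = 24 giving 24 days.
T8 has 4 days of float (longest path through it is 20).
No other chain overtakes it, so the finish is 24 days.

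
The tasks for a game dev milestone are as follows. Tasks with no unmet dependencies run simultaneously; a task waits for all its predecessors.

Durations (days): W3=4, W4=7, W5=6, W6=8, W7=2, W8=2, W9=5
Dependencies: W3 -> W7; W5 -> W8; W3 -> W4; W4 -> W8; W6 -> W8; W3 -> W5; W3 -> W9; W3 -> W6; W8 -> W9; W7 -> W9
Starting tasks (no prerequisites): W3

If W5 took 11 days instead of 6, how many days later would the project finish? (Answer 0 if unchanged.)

3

The binding path is W3→W6→W8→W9 = 4+8+2+5 = 19; finish at 19 days.
W5 has 2 days of float (longest path through it is 17).
New critical path: W3→W5→W8→W9 = 4+11+2+5 = 22 ⇒ 22 days.
Change in finish: 22 − 19 = +3 days.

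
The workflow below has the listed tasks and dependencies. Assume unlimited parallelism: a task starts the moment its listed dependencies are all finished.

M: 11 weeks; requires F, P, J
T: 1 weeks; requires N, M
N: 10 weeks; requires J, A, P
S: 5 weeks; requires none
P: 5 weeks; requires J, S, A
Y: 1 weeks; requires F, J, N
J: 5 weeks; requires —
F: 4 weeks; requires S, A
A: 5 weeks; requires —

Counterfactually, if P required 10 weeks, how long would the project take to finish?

As given, the longest chain is J→P→M→T = 5+5+11+1 = 22, so the finish is 22 weeks.
P lies on that path, so at 10 weeks the path becomes 27 weeks.
The critical path is still J→P→M→T; finish is now 27 weeks.

27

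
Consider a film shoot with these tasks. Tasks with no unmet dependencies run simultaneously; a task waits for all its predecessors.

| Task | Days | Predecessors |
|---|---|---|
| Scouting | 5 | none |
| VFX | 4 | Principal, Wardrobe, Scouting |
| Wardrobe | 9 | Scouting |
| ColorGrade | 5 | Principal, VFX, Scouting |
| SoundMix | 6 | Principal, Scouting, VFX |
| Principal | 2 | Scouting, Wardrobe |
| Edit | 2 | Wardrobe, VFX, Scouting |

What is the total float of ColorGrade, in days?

1

The longest chain is Scouting→Wardrobe→Principal→VFX→SoundMix = 5+9+2+4+6 = 26; overall finish 26 days.
ColorGrade finishes as early as 25 and must finish by 26.
Float = 26 − 25 = 1.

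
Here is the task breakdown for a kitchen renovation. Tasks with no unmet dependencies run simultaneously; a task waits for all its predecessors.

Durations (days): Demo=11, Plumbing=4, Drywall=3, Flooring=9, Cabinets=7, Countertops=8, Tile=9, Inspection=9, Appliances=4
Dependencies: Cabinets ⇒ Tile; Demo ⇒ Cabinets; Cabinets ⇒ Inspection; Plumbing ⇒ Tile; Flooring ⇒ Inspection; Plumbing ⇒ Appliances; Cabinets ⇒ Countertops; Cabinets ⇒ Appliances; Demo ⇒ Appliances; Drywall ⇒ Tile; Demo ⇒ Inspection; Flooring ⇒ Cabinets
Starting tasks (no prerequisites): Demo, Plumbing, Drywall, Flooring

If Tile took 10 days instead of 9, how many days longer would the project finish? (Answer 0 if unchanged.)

The binding path is Demo→Cabinets→Tile = 11+7+9 = 27; finish at 27 days.
Tile lies on that path, so at 10 days the path becomes 28 days.
No other chain overtakes it, so the finish is 28 days.
Change in finish: 28 − 27 = +1 days.

1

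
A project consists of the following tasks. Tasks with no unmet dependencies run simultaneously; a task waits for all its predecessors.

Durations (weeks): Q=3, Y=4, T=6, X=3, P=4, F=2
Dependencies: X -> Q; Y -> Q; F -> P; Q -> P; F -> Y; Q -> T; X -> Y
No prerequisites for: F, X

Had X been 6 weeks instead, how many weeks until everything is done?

19

Baseline: X→Y→Q→T = 3+4+3+6 = 16 → 16 weeks.
X is on the critical path; changing it to 6 makes that path 19 weeks.
The critical path is still X→Y→Q→T; finish is now 19 weeks.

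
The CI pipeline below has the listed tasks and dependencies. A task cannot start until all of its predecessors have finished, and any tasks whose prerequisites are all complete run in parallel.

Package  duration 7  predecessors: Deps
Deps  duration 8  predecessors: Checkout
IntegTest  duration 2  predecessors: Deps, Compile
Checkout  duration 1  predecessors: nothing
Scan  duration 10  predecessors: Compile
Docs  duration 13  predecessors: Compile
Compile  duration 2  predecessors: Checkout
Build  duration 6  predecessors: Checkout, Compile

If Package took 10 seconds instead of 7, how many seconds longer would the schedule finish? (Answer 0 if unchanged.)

3

Baseline: Checkout→Deps→Package = 1+8+7 = 16 → 16 seconds.
Since Package is critical, the +3 change carries straight to that chain (now 19 seconds).
The critical path is still Checkout→Deps→Package; finish is now 19 seconds.
Change in finish: 19 − 16 = +3 seconds.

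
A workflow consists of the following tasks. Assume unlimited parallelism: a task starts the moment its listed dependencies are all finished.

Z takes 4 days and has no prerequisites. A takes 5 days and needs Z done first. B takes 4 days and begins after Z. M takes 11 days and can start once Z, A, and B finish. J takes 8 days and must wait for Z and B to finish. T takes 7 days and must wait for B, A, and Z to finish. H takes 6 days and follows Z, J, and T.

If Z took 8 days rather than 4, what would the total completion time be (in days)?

Baseline: Z→A→T→H = 4+5+7+6 = 22 → 22 days.
Since Z is critical, the +4 change carries straight to that chain (now 26 days).
That remains the longest chain; total 26 days.

26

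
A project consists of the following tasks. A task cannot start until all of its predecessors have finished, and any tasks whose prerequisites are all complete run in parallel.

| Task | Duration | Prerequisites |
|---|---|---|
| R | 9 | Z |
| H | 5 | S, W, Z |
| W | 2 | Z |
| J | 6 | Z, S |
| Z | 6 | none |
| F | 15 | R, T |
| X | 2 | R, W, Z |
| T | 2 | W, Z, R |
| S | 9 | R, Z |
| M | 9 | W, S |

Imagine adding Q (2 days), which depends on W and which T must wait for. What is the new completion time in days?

Originally the job takes 33 days.
With Q inserted, T now waits for max(W, Z, R, Q).
New critical path: Z→R→S→M = 6+9+9+9 = 33 ⇒ 33 days.

33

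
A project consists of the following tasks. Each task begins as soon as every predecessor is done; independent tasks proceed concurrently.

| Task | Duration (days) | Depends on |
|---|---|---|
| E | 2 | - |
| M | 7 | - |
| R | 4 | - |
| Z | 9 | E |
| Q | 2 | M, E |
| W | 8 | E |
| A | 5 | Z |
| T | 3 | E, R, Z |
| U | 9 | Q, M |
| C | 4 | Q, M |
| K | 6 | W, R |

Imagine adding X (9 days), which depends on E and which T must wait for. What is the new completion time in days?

18

Originally the job takes 18 days.
With X inserted, T now waits for max(E, R, Z, X).
New critical path: M→Q→U = 7+2+9 = 18 ⇒ 18 days.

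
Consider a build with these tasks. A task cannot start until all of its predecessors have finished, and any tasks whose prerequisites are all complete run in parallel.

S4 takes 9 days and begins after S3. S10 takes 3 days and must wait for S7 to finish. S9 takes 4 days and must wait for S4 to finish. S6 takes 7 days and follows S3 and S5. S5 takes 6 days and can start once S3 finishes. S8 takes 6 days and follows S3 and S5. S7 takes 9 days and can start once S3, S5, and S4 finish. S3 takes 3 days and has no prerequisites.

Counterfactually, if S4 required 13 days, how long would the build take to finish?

28

Critical path before the change: S3→S4→S7→S10 = 3+9+9+3 = 24 giving 24 days.
Since S4 is critical, the +4 change carries straight to that chain (now 28 days).
No other chain overtakes it, so the finish is 28 days.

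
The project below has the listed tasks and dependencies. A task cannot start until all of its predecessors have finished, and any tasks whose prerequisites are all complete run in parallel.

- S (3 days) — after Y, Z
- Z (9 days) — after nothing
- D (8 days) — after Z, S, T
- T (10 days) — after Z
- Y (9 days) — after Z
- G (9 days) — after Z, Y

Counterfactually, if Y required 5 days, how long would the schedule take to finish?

27

The binding path is Z→Y→S→D = 9+9+3+8 = 29; finish at 29 days.
Y lies on that path, so at 5 days the path becomes 25 days.
New critical path: Z→T→D = 9+10+8 = 27 ⇒ 27 days.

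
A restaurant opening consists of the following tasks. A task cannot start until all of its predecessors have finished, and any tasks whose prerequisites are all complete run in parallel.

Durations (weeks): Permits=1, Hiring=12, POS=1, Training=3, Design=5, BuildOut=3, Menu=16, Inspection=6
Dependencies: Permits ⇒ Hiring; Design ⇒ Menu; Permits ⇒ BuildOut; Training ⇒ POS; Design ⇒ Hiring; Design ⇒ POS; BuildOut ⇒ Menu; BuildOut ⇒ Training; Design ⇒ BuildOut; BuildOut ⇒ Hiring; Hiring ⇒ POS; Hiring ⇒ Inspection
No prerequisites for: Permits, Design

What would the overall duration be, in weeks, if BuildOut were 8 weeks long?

31

As given, the longest chain is Design→BuildOut→Hiring→Inspection = 5+3+12+6 = 26, so the finish is 26 weeks.
Since BuildOut is critical, the +5 change carries straight to that chain (now 31 weeks).
No other chain overtakes it, so the finish is 31 weeks.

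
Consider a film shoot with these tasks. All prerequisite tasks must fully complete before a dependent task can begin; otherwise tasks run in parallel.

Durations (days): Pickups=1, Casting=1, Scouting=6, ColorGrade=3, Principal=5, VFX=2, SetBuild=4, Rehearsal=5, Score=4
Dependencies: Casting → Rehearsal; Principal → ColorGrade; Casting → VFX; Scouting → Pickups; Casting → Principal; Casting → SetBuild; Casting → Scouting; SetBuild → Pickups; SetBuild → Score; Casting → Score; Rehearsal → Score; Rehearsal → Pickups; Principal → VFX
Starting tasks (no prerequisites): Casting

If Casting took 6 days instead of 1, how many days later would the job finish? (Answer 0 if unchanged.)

5

Actual critical path: Casting→Rehearsal→Score = 1+5+4 = 10 ⇒ 10 days.
Casting is on the critical path; changing it to 6 makes that path 15 days.
The critical path is still Casting→Rehearsal→Score; finish is now 15 days.
Change in finish: 15 − 10 = +5 days.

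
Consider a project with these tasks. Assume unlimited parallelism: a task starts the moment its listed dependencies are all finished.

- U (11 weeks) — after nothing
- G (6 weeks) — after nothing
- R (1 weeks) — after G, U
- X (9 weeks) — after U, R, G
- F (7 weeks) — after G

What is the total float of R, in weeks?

0

Critical path: U→R→X = 11+1+9 = 21, so the finish is 21 weeks.
Longest path through R: 21 weeks (earliest finish 12, latest finish 12).
So R can slip 12 − 12 = 0 weeks.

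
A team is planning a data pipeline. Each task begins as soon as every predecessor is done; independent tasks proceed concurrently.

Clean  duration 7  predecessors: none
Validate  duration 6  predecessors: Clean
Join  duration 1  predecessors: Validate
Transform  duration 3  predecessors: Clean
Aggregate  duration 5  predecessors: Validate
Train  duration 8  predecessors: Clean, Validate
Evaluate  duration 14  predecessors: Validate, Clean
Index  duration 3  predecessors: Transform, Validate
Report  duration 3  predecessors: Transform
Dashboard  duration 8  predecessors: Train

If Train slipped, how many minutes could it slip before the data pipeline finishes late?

0

Critical path: Clean→Validate→Train→Dashboard = 7+6+8+8 = 29, so the finish is 29 minutes.
Longest path through Train: 29 minutes (earliest finish 21, latest finish 21).
So Train can slip 21 − 21 = 0 minutes.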